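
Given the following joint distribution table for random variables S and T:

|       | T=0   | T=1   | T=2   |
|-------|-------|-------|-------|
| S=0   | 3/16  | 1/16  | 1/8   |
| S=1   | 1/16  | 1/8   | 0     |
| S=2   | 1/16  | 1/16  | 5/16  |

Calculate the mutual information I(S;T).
Marginal P(S) (row sums):
  P(S=0) = 3/16 + 1/16 + 1/8 = 3/8
  P(S=1) = 1/16 + 1/8 + 0 = 3/16
  P(S=2) = 1/16 + 1/16 + 5/16 = 7/16
Marginal P(T) (column sums):
  P(T=0) = 3/16 + 1/16 + 1/16 = 5/16
  P(T=1) = 1/16 + 1/8 + 1/16 = 1/4
  P(T=2) = 1/8 + 0 + 5/16 = 7/16

H(S) = -[(3/8)·log₂(3/8) + (3/16)·log₂(3/16) + (7/16)·log₂(7/16)]
  = 0.5306 + 0.4528 + 0.5218
  = 1.5052 bits
H(T) = -[(5/16)·log₂(5/16) + (1/4)·log₂(1/4) + (7/16)·log₂(7/16)]
  = 0.5244 + 0.5000 + 0.5218
  = 1.5462 bits
H(S,T) = -[(3/16)·log₂(3/16) + (1/16)·log₂(1/16) + (1/8)·log₂(1/8) + (1/16)·log₂(1/16) + (1/8)·log₂(1/8) + (1/16)·log₂(1/16) + (1/16)·log₂(1/16) + (5/16)·log₂(5/16)]
  = 0.4528 + 0.2500 + 0.3750 + 0.2500 + 0.3750 + 0.2500 + 0.2500 + 0.5244
  = 2.7272 bits

I(S;T) = H(S) + H(T) - H(S,T)
  = 1.5052 + 1.5462 - 2.7272
  = 0.3242 bits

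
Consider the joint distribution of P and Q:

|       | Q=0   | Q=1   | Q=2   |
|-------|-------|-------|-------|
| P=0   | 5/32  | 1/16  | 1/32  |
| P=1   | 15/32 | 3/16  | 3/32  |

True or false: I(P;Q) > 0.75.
Marginal P(P) (row sums):
  P(P=0) = 5/32 + 1/16 + 1/32 = 1/4
  P(P=1) = 15/32 + 3/16 + 3/32 = 3/4
Marginal P(Q) (column sums):
  P(Q=0) = 5/32 + 15/32 = 5/8
  P(Q=1) = 1/16 + 3/16 = 1/4
  P(Q=2) = 1/32 + 3/32 = 1/8

H(P) = -[(1/4)·log₂(1/4) + (3/4)·log₂(3/4)]
  = 0.5000 + 0.3113
  = 0.8113 bits
H(Q) = -[(5/8)·log₂(5/8) + (1/4)·log₂(1/4) + (1/8)·log₂(1/8)]
  = 0.4238 + 0.5000 + 0.3750
  = 1.2988 bits
H(P,Q) = -[(5/32)·log₂(5/32) + (1/16)·log₂(1/16) + (1/32)·log₂(1/32) + (15/32)·log₂(15/32) + (3/16)·log₂(3/16) + (3/32)·log₂(3/32)]
  = 0.4184 + 0.2500 + 0.1563 + 0.5124 + 0.4528 + 0.3202
  = 2.1101 bits

I(P;Q) = H(P) + H(Q) - H(P,Q)
  = 0.8113 + 1.2988 - 2.1101
  = 0.0000 bits

False. I(P;Q) = 0.0000 bits, which is ≤ 0.75 bits.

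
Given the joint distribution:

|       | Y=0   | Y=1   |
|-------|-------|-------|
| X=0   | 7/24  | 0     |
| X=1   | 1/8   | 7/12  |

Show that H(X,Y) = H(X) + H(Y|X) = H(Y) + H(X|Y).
Marginal P(X) (row sums):
  P(X=0) = 7/24 + 0 = 7/24
  P(X=1) = 1/8 + 7/12 = 17/24
Marginal P(Y) (column sums):
  P(Y=0) = 7/24 + 1/8 = 5/12
  P(Y=1) = 0 + 7/12 = 7/12

Decomposition 1: H(X) + H(Y|X)
H(X) = -[(7/24)·log₂(7/24) + (17/24)·log₂(17/24)]
  = 0.5185 + 0.3524
  = 0.8709 bits
H(Y|X) = -Σ P(X,Y)·log₂ P(Y|X), where P(Y|X) = P(X,Y) / P(X)
  (cells with P(X,Y) = 0 contribute 0)
  (X=0,Y=0): P(Y|X) = (7/24)/(7/24) = 1;  -(7/24)·log₂(1) = 0.0000
  (X=1,Y=0): P(Y|X) = (1/8)/(17/24) = 3/17;  -(1/8)·log₂(3/17) = 0.3128
  (X=1,Y=1): P(Y|X) = (7/12)/(17/24) = 14/17;  -(7/12)·log₂(14/17) = 0.1634
H(Y|X) = 0.0000 + 0.3128 + 0.1634
  = 0.4762 bits
H(X) + H(Y|X) = 0.8709 + 0.4762 = 1.3471 bits

Decomposition 2: H(Y) + H(X|Y)
H(Y) = -[(5/12)·log₂(5/12) + (7/12)·log₂(7/12)]
  = 0.5263 + 0.4536
  = 0.9799 bits
H(X|Y) = -Σ P(X,Y)·log₂ P(X|Y), where P(X|Y) = P(X,Y) / P(Y)
  (cells with P(X,Y) = 0 contribute 0)
  (X=0,Y=0): P(X|Y) = (7/24)/(5/12) = 7/10;  -(7/24)·log₂(7/10) = 0.1501
  (X=1,Y=0): P(X|Y) = (1/8)/(5/12) = 3/10;  -(1/8)·log₂(3/10) = 0.2171
  (X=1,Y=1): P(X|Y) = (7/12)/(7/12) = 1;  -(7/12)·log₂(1) = 0.0000
H(X|Y) = 0.1501 + 0.2171 + 0.0000
  = 0.3672 bits
H(Y) + H(X|Y) = 0.9799 + 0.3672 = 1.3471 bits

Direct computation of the joint entropy:
H(X,Y) = -[(7/24)·log₂(7/24) + (1/8)·log₂(1/8) + (7/12)·log₂(7/12)]
  = 0.5185 + 0.3750 + 0.4536
  = 1.3471 bits

All three agree: H(X,Y) = 1.3471 bits ✓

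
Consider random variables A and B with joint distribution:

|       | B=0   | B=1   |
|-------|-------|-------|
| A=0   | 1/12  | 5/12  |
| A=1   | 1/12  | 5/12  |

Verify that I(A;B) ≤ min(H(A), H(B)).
Marginal P(A) (row sums):
  P(A=0) = 1/12 + 5/12 = 1/2
  P(A=1) = 1/12 + 5/12 = 1/2
Marginal P(B) (column sums):
  P(B=0) = 1/12 + 1/12 = 1/6
  P(B=1) = 5/12 + 5/12 = 5/6

H(A) = -[(1/2)·log₂(1/2) + (1/2)·log₂(1/2)]
  = 0.5000 + 0.5000
  = 1.0000 bits
H(B) = -[(1/6)·log₂(1/6) + (5/6)·log₂(5/6)]
  = 0.4308 + 0.2192
  = 0.6500 bits
H(A,B) = -[(1/12)·log₂(1/12) + (5/12)·log₂(5/12) + (1/12)·log₂(1/12) + (5/12)·log₂(5/12)]
  = 0.2987 + 0.5263 + 0.2987 + 0.5263
  = 1.6500 bits

I(A;B) = H(A) + H(B) - H(A,B)
  = 1.0000 + 0.6500 - 1.6500
  = 0.0000 bits

min(H(A), H(B)) = min(1.0000, 0.6500) = 0.6500 bits
Since 0.0000 ≤ 0.6500, the bound is satisfied ✓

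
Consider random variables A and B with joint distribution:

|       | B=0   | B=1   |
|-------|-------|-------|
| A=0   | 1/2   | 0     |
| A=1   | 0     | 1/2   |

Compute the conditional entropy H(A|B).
Marginal P(B) (column sums):
  P(B=0) = 1/2 + 0 = 1/2
  P(B=1) = 0 + 1/2 = 1/2

H(A|B) = -Σ P(A,B)·log₂ P(A|B), where P(A|B) = P(A,B) / P(B)
  (cells with P(A,B) = 0 contribute 0)
  (A=0,B=0): P(A|B) = (1/2)/(1/2) = 1;  -(1/2)·log₂(1) = 0.0000
  (A=1,B=1): P(A|B) = (1/2)/(1/2) = 1;  -(1/2)·log₂(1) = 0.0000
H(A|B) = 0.0000 + 0.0000
  = 0.0000 bits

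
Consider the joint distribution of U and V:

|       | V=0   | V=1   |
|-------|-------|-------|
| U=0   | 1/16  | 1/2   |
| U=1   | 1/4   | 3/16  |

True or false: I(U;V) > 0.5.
Marginal P(U) (row sums):
  P(U=0) = 1/16 + 1/2 = 9/16
  P(U=1) = 1/4 + 3/16 = 7/16
Marginal P(V) (column sums):
  P(V=0) = 1/16 + 1/4 = 5/16
  P(V=1) = 1/2 + 3/16 = 11/16

H(U) = -[(9/16)·log₂(9/16) + (7/16)·log₂(7/16)]
  = 0.4669 + 0.5218
  = 0.9887 bits
H(V) = -[(5/16)·log₂(5/16) + (11/16)·log₂(11/16)]
  = 0.5244 + 0.3716
  = 0.8960 bits
H(U,V) = -[(1/16)·log₂(1/16) + (1/2)·log₂(1/2) + (1/4)·log₂(1/4) + (3/16)·log₂(3/16)]
  = 0.2500 + 0.5000 + 0.5000 + 0.4528
  = 1.7028 bits

I(U;V) = H(U) + H(V) - H(U,V)
  = 0.9887 + 0.8960 - 1.7028
  = 0.1819 bits

False. I(U;V) = 0.1819 bits, which is ≤ 0.5 bits.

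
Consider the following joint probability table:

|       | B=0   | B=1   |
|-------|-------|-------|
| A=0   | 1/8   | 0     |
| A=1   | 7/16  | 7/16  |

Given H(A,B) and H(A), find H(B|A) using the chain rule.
From the chain rule: H(A,B) = H(A) + H(B|A)
Therefore: H(B|A) = H(A,B) - H(A)

H(A,B) = -[(1/8)·log₂(1/8) + (7/16)·log₂(7/16) + (7/16)·log₂(7/16)]
  = 0.3750 + 0.5218 + 0.5218
  = 1.4186 bits
Marginal P(A) (row sums):
  P(A=0) = 1/8 + 0 = 1/8
  P(A=1) = 7/16 + 7/16 = 7/8
H(A) = -[(1/8)·log₂(1/8) + (7/8)·log₂(7/8)]
  = 0.3750 + 0.1686
  = 0.5436 bits

H(B|A) = 1.4186 - 0.5436 = 0.8750 bits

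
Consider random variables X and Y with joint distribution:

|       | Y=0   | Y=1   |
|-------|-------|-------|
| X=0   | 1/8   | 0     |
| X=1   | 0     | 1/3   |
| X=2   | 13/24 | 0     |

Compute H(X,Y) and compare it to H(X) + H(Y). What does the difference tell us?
Marginal P(X) (row sums):
  P(X=0) = 1/8 + 0 = 1/8
  P(X=1) = 0 + 1/3 = 1/3
  P(X=2) = 13/24 + 0 = 13/24
Marginal P(Y) (column sums):
  P(Y=0) = 1/8 + 0 + 13/24 = 2/3
  P(Y=1) = 0 + 1/3 + 0 = 1/3

H(X,Y) = -[(1/8)·log₂(1/8) + (1/3)·log₂(1/3) + (13/24)·log₂(13/24)]
  = 0.3750 + 0.5283 + 0.4791
  = 1.3824 bits
H(X) = -[(1/8)·log₂(1/8) + (1/3)·log₂(1/3) + (13/24)·log₂(13/24)]
  = 0.3750 + 0.5283 + 0.4791
  = 1.3824 bits
H(Y) = -[(2/3)·log₂(2/3) + (1/3)·log₂(1/3)]
  = 0.3900 + 0.5283
  = 0.9183 bits

H(X) + H(Y) = 1.3824 + 0.9183 = 2.3007 bits
Difference: H(X) + H(Y) - H(X,Y) = 2.3007 - 1.3824 = 0.9183 bits = I(X;Y)

The difference is the mutual information; it is positive here, so X and Y are dependent (knowing one reduces uncertainty about the other by 0.9183 bits).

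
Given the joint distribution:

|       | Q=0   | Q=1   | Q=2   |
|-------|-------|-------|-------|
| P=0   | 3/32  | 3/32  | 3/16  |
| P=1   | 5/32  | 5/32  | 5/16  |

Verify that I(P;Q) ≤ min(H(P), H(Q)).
Marginal P(P) (row sums):
  P(P=0) = 3/32 + 3/32 + 3/16 = 3/8
  P(P=1) = 5/32 + 5/32 + 5/16 = 5/8
Marginal P(Q) (column sums):
  P(Q=0) = 3/32 + 5/32 = 1/4
  P(Q=1) = 3/32 + 5/32 = 1/4
  P(Q=2) = 3/16 + 5/16 = 1/2

H(P) = -[(3/8)·log₂(3/8) + (5/8)·log₂(5/8)]
  = 0.5306 + 0.4238
  = 0.9544 bits
H(Q) = -[(1/4)·log₂(1/4) + (1/4)·log₂(1/4) + (1/2)·log₂(1/2)]
  = 0.5000 + 0.5000 + 0.5000
  = 1.5000 bits
H(P,Q) = -[(3/32)·log₂(3/32) + (3/32)·log₂(3/32) + (3/16)·log₂(3/16) + (5/32)·log₂(5/32) + (5/32)·log₂(5/32) + (5/16)·log₂(5/16)]
  = 0.3202 + 0.3202 + 0.4528 + 0.4184 + 0.4184 + 0.5244
  = 2.4544 bits

I(P;Q) = H(P) + H(Q) - H(P,Q)
  = 0.9544 + 1.5000 - 2.4544
  = 0.0000 bits

min(H(P), H(Q)) = min(0.9544, 1.5000) = 0.9544 bits
Since 0.0000 ≤ 0.9544, the bound is satisfied ✓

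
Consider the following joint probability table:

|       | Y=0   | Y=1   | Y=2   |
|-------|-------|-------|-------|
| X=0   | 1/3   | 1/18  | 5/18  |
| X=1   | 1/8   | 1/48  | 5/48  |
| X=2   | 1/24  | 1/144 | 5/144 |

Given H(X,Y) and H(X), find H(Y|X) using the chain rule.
From the chain rule: H(X,Y) = H(X) + H(Y|X)
Therefore: H(Y|X) = H(X,Y) - H(X)

H(X,Y) = -[(1/3)·log₂(1/3) + (1/18)·log₂(1/18) + (5/18)·log₂(5/18) + (1/8)·log₂(1/8) + (1/48)·log₂(1/48) + (5/48)·log₂(5/48) + (1/24)·log₂(1/24) + (1/144)·log₂(1/144) + (5/144)·log₂(5/144)]
  = 0.5283 + 0.2317 + 0.5133 + 0.3750 + 0.1164 + 0.3399 + 0.1910 + 0.0498 + 0.1683
  = 2.5137 bits
Marginal P(X) (row sums):
  P(X=0) = 1/3 + 1/18 + 5/18 = 2/3
  P(X=1) = 1/8 + 1/48 + 5/48 = 1/4
  P(X=2) = 1/24 + 1/144 + 5/144 = 1/12
H(X) = -[(2/3)·log₂(2/3) + (1/4)·log₂(1/4) + (1/12)·log₂(1/12)]
  = 0.3900 + 0.5000 + 0.2987
  = 1.1887 bits

H(Y|X) = 2.5137 - 1.1887 = 1.3250 bits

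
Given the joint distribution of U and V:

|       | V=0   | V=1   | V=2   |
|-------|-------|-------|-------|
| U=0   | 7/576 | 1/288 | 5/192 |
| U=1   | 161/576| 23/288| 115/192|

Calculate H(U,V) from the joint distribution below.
H(U,V) = -Σ P(U,V) log₂ P(U,V), summed over the non-zero cells:
H(U,V) = -[(7/576)·log₂(7/576) + (1/288)·log₂(1/288) + (5/192)·log₂(5/192) + (161/576)·log₂(161/576) + (23/288)·log₂(23/288) + (115/192)·log₂(115/192)]
  = 0.0773 + 0.0284 + 0.1371 + 0.5140 + 0.2912 + 0.4429
  = 1.4909 bits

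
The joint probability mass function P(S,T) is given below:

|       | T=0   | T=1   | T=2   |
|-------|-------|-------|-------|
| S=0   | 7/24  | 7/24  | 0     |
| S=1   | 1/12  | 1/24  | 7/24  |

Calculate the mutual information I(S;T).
Marginal P(S) (row sums):
  P(S=0) = 7/24 + 7/24 + 0 = 7/12
  P(S=1) = 1/12 + 1/24 + 7/24 = 5/12
Marginal P(T) (column sums):
  P(T=0) = 7/24 + 1/12 = 3/8
  P(T=1) = 7/24 + 1/24 = 1/3
  P(T=2) = 0 + 7/24 = 7/24

H(S) = -[(7/12)·log₂(7/12) + (5/12)·log₂(5/12)]
  = 0.4536 + 0.5263
  = 0.9799 bits
H(T) = -[(3/8)·log₂(3/8) + (1/3)·log₂(1/3) + (7/24)·log₂(7/24)]
  = 0.5306 + 0.5283 + 0.5185
  = 1.5774 bits
H(S,T) = -[(7/24)·log₂(7/24) + (7/24)·log₂(7/24) + (1/12)·log₂(1/12) + (1/24)·log₂(1/24) + (7/24)·log₂(7/24)]
  = 0.5185 + 0.5185 + 0.2987 + 0.1910 + 0.5185
  = 2.0452 bits

I(S;T) = H(S) + H(T) - H(S,T)
  = 0.9799 + 1.5774 - 2.0452
  = 0.5121 bits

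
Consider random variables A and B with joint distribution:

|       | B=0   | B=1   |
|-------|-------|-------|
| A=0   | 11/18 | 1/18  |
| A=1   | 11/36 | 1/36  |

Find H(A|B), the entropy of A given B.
Marginal P(B) (column sums):
  P(B=0) = 11/18 + 11/36 = 11/12
  P(B=1) = 1/18 + 1/36 = 1/12

H(A|B) = -Σ P(A,B)·log₂ P(A|B), where P(A|B) = P(A,B) / P(B)
  (A=0,B=0): P(A|B) = (11/18)/(11/12) = 2/3;  -(11/18)·log₂(2/3) = 0.3575
  (A=0,B=1): P(A|B) = (1/18)/(1/12) = 2/3;  -(1/18)·log₂(2/3) = 0.0325
  (A=1,B=0): P(A|B) = (11/36)/(11/12) = 1/3;  -(11/36)·log₂(1/3) = 0.4843
  (A=1,B=1): P(A|B) = (1/36)/(1/12) = 1/3;  -(1/36)·log₂(1/3) = 0.0440
H(A|B) = 0.3575 + 0.0325 + 0.4843 + 0.0440
  = 0.9183 bits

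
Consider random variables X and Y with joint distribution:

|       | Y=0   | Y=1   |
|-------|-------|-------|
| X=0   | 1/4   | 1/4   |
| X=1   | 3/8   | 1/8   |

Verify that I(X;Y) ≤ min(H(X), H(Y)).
Marginal P(X) (row sums):
  P(X=0) = 1/4 + 1/4 = 1/2
  P(X=1) = 3/8 + 1/8 = 1/2
Marginal P(Y) (column sums):
  P(Y=0) = 1/4 + 3/8 = 5/8
  P(Y=1) = 1/4 + 1/8 = 3/8

H(X) = -[(1/2)·log₂(1/2) + (1/2)·log₂(1/2)]
  = 0.5000 + 0.5000
  = 1.0000 bits
H(Y) = -[(5/8)·log₂(5/8) + (3/8)·log₂(3/8)]
  = 0.4238 + 0.5306
  = 0.9544 bits
H(X,Y) = -[(1/4)·log₂(1/4) + (1/4)·log₂(1/4) + (3/8)·log₂(3/8) + (1/8)·log₂(1/8)]
  = 0.5000 + 0.5000 + 0.5306 + 0.3750
  = 1.9056 bits

I(X;Y) = H(X) + H(Y) - H(X,Y)
  = 1.0000 + 0.9544 - 1.9056
  = 0.0488 bits

min(H(X), H(Y)) = min(1.0000, 0.9544) = 0.9544 bits
Since 0.0488 ≤ 0.9544, the bound is satisfied ✓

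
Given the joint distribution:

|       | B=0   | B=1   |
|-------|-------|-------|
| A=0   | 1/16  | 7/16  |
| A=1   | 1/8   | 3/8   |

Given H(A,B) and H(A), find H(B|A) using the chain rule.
From the chain rule: H(A,B) = H(A) + H(B|A)
Therefore: H(B|A) = H(A,B) - H(A)

H(A,B) = -[(1/16)·log₂(1/16) + (7/16)·log₂(7/16) + (1/8)·log₂(1/8) + (3/8)·log₂(3/8)]
  = 0.2500 + 0.5218 + 0.3750 + 0.5306
  = 1.6774 bits
Marginal P(A) (row sums):
  P(A=0) = 1/16 + 7/16 = 1/2
  P(A=1) = 1/8 + 3/8 = 1/2
H(A) = -[(1/2)·log₂(1/2) + (1/2)·log₂(1/2)]
  = 0.5000 + 0.5000
  = 1.0000 bits

H(B|A) = 1.6774 - 1.0000 = 0.6774 bits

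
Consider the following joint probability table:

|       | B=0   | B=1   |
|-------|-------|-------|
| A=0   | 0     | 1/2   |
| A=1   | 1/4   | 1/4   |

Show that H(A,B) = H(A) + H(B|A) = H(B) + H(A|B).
Marginal P(A) (row sums):
  P(A=0) = 0 + 1/2 = 1/2
  P(A=1) = 1/4 + 1/4 = 1/2
Marginal P(B) (column sums):
  P(B=0) = 0 + 1/4 = 1/4
  P(B=1) = 1/2 + 1/4 = 3/4

Decomposition 1: H(A) + H(B|A)
H(A) = -[(1/2)·log₂(1/2) + (1/2)·log₂(1/2)]
  = 0.5000 + 0.5000
  = 1.0000 bits
H(B|A) = -Σ P(A,B)·log₂ P(B|A), where P(B|A) = P(A,B) / P(A)
  (cells with P(A,B) = 0 contribute 0)
  (A=0,B=1): P(B|A) = (1/2)/(1/2) = 1;  -(1/2)·log₂(1) = 0.0000
  (A=1,B=0): P(B|A) = (1/4)/(1/2) = 1/2;  -(1/4)·log₂(1/2) = 0.2500
  (A=1,B=1): P(B|A) = (1/4)/(1/2) = 1/2;  -(1/4)·log₂(1/2) = 0.2500
H(B|A) = 0.0000 + 0.2500 + 0.2500
  = 0.5000 bits
H(A) + H(B|A) = 1.0000 + 0.5000 = 1.5000 bits

Decomposition 2: H(B) + H(A|B)
H(B) = -[(1/4)·log₂(1/4) + (3/4)·log₂(3/4)]
  = 0.5000 + 0.3113
  = 0.8113 bits
H(A|B) = -Σ P(A,B)·log₂ P(A|B), where P(A|B) = P(A,B) / P(B)
  (cells with P(A,B) = 0 contribute 0)
  (A=0,B=1): P(A|B) = (1/2)/(3/4) = 2/3;  -(1/2)·log₂(2/3) = 0.2925
  (A=1,B=0): P(A|B) = (1/4)/(1/4) = 1;  -(1/4)·log₂(1) = 0.0000
  (A=1,B=1): P(A|B) = (1/4)/(3/4) = 1/3;  -(1/4)·log₂(1/3) = 0.3962
H(A|B) = 0.2925 + 0.0000 + 0.3962
  = 0.6887 bits
H(B) + H(A|B) = 0.8113 + 0.6887 = 1.5000 bits

Direct computation of the joint entropy:
H(A,B) = -[(1/2)·log₂(1/2) + (1/4)·log₂(1/4) + (1/4)·log₂(1/4)]
  = 0.5000 + 0.5000 + 0.5000
  = 1.5000 bits

All three agree: H(A,B) = 1.5000 bits ✓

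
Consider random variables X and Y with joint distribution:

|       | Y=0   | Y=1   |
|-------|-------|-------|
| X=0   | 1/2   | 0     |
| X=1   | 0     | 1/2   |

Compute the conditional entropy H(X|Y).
Marginal P(Y) (column sums):
  P(Y=0) = 1/2 + 0 = 1/2
  P(Y=1) = 0 + 1/2 = 1/2

H(X|Y) = -Σ P(X,Y)·log₂ P(X|Y), where P(X|Y) = P(X,Y) / P(Y)
  (cells with P(X,Y) = 0 contribute 0)
  (X=0,Y=0): P(X|Y) = (1/2)/(1/2) = 1;  -(1/2)·log₂(1) = 0.0000
  (X=1,Y=1): P(X|Y) = (1/2)/(1/2) = 1;  -(1/2)·log₂(1) = 0.0000
H(X|Y) = 0.0000 + 0.0000
  = 0.0000 bits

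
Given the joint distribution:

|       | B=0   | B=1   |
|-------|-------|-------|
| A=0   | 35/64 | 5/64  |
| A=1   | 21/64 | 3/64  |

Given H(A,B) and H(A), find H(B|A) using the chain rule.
From the chain rule: H(A,B) = H(A) + H(B|A)
Therefore: H(B|A) = H(A,B) - H(A)

H(A,B) = -[(35/64)·log₂(35/64) + (5/64)·log₂(5/64) + (21/64)·log₂(21/64) + (3/64)·log₂(3/64)]
  = 0.4762 + 0.2873 + 0.5275 + 0.2070
  = 1.4980 bits
Marginal P(A) (row sums):
  P(A=0) = 35/64 + 5/64 = 5/8
  P(A=1) = 21/64 + 3/64 = 3/8
H(A) = -[(5/8)·log₂(5/8) + (3/8)·log₂(3/8)]
  = 0.4238 + 0.5306
  = 0.9544 bits

H(B|A) = 1.4980 - 0.9544 = 0.5436 bits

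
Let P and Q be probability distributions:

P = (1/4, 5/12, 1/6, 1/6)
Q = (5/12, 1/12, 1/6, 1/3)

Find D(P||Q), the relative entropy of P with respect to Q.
D(P||Q) = Σ P(i) log₂(P(i)/Q(i))
  i=0: (1/4) × log₂((1/4)/(5/12)) = (1/4) × log₂(3/5) = -0.1842
  i=1: (5/12) × log₂((5/12)/(1/12)) = (5/12) × log₂(5) = 0.9675
  i=2: (1/6) × log₂((1/6)/(1/6)) = (1/6) × log₂(1) = 0.0000
  i=3: (1/6) × log₂((1/6)/(1/3)) = (1/6) × log₂(1/2) = -0.1667
D(P||Q) = -0.1842 + 0.9675 + 0.0000 - 0.1667
  = 0.6166 bits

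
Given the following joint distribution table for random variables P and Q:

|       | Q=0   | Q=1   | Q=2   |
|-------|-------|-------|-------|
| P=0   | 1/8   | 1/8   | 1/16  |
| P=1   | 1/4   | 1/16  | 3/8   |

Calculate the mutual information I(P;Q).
Marginal P(P) (row sums):
  P(P=0) = 1/8 + 1/8 + 1/16 = 5/16
  P(P=1) = 1/4 + 1/16 + 3/8 = 11/16
Marginal P(Q) (column sums):
  P(Q=0) = 1/8 + 1/4 = 3/8
  P(Q=1) = 1/8 + 1/16 = 3/16
  P(Q=2) = 1/16 + 3/8 = 7/16

H(P) = -[(5/16)·log₂(5/16) + (11/16)·log₂(11/16)]
  = 0.5244 + 0.3716
  = 0.8960 bits
H(Q) = -[(3/8)·log₂(3/8) + (3/16)·log₂(3/16) + (7/16)·log₂(7/16)]
  = 0.5306 + 0.4528 + 0.5218
  = 1.5052 bits
H(P,Q) = -[(1/8)·log₂(1/8) + (1/8)·log₂(1/8) + (1/16)·log₂(1/16) + (1/4)·log₂(1/4) + (1/16)·log₂(1/16) + (3/8)·log₂(3/8)]
  = 0.3750 + 0.3750 + 0.2500 + 0.5000 + 0.2500 + 0.5306
  = 2.2806 bits

I(P;Q) = H(P) + H(Q) - H(P,Q)
  = 0.8960 + 1.5052 - 2.2806
  = 0.1206 bits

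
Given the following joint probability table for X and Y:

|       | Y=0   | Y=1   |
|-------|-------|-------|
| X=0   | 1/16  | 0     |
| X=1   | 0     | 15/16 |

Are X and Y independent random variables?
Marginal P(X) (row sums):
  P(X=0) = 1/16 + 0 = 1/16
  P(X=1) = 0 + 15/16 = 15/16
Marginal P(Y) (column sums):
  P(Y=0) = 1/16 + 0 = 1/16
  P(Y=1) = 0 + 15/16 = 15/16

X and Y are independent iff P(X=i,Y=j) = P(X=i)·P(Y=j) for every cell.
  P(X=0)·P(Y=0) = 1/16 × 1/16 = 1/256, but P(X=0,Y=0) = 1/16 ✗

No, X and Y are not independent. Quantitatively, I(X;Y) > 0:

H(X) = -[(1/16)·log₂(1/16) + (15/16)·log₂(15/16)]
  = 0.2500 + 0.0873
  = 0.3373 bits
H(Y) = -[(1/16)·log₂(1/16) + (15/16)·log₂(15/16)]
  = 0.2500 + 0.0873
  = 0.3373 bits
H(X,Y) = -[(1/16)·log₂(1/16) + (15/16)·log₂(15/16)]
  = 0.2500 + 0.0873
  = 0.3373 bits
I(X;Y) = H(X) + H(Y) - H(X,Y) = 0.3373 + 0.3373 - 0.3373 = 0.3373 bits > 0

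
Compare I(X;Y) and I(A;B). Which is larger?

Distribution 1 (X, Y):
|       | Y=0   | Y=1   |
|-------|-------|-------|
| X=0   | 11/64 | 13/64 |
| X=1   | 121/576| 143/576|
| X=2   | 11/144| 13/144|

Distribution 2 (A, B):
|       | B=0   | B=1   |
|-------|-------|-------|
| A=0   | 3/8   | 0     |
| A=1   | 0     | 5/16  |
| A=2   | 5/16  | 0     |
Distribution 1 (X, Y):
Marginal P(X) (row sums):
  P(X=0) = 11/64 + 13/64 = 3/8
  P(X=1) = 121/576 + 143/576 = 11/24
  P(X=2) = 11/144 + 13/144 = 1/6
Marginal P(Y) (column sums):
  P(Y=0) = 11/64 + 121/576 + 11/144 = 11/24
  P(Y=1) = 13/64 + 143/576 + 13/144 = 13/24

H(X) = -[(3/8)·log₂(3/8) + (11/24)·log₂(11/24) + (1/6)·log₂(1/6)]
  = 0.5306 + 0.5159 + 0.4308
  = 1.4773 bits
H(Y) = -[(11/24)·log₂(11/24) + (13/24)·log₂(13/24)]
  = 0.5159 + 0.4791
  = 0.9950 bits
H(X,Y) = -[(11/64)·log₂(11/64) + (13/64)·log₂(13/64) + (121/576)·log₂(121/576) + (143/576)·log₂(143/576) + (11/144)·log₂(11/144) + (13/144)·log₂(13/144)]
  = 0.4367 + 0.4671 + 0.4729 + 0.4990 + 0.2834 + 0.3132
  = 2.4723 bits

I(X;Y) = H(X) + H(Y) - H(X,Y)
  = 1.4773 + 0.9950 - 2.4723
  = 0.0000 bits

Distribution 2 (A, B):
Marginal P(A) (row sums):
  P(A=0) = 3/8 + 0 = 3/8
  P(A=1) = 0 + 5/16 = 5/16
  P(A=2) = 5/16 + 0 = 5/16
Marginal P(B) (column sums):
  P(B=0) = 3/8 + 0 + 5/16 = 11/16
  P(B=1) = 0 + 5/16 + 0 = 5/16

H(A) = -[(3/8)·log₂(3/8) + (5/16)·log₂(5/16) + (5/16)·log₂(5/16)]
  = 0.5306 + 0.5244 + 0.5244
  = 1.5794 bits
H(B) = -[(11/16)·log₂(11/16) + (5/16)·log₂(5/16)]
  = 0.3716 + 0.5244
  = 0.8960 bits
H(A,B) = -[(3/8)·log₂(3/8) + (5/16)·log₂(5/16) + (5/16)·log₂(5/16)]
  = 0.5306 + 0.5244 + 0.5244
  = 1.5794 bits

I(A;B) = H(A) + H(B) - H(A,B)
  = 1.5794 + 0.8960 - 1.5794
  = 0.8960 bits

I(A;B) = 0.8960 bits > I(X;Y) = 0.0000 bits, so (A, B) has the higher mutual information (stronger dependence).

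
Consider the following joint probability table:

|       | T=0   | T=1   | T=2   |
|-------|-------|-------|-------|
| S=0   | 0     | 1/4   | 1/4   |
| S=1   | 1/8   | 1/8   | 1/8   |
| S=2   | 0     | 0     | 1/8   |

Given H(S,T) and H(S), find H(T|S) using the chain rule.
From the chain rule: H(S,T) = H(S) + H(T|S)
Therefore: H(T|S) = H(S,T) - H(S)

H(S,T) = -[(1/4)·log₂(1/4) + (1/4)·log₂(1/4) + (1/8)·log₂(1/8) + (1/8)·log₂(1/8) + (1/8)·log₂(1/8) + (1/8)·log₂(1/8)]
  = 0.5000 + 0.5000 + 0.3750 + 0.3750 + 0.3750 + 0.3750
  = 2.5000 bits
Marginal P(S) (row sums):
  P(S=0) = 0 + 1/4 + 1/4 = 1/2
  P(S=1) = 1/8 + 1/8 + 1/8 = 3/8
  P(S=2) = 0 + 0 + 1/8 = 1/8
H(S) = -[(1/2)·log₂(1/2) + (3/8)·log₂(3/8) + (1/8)·log₂(1/8)]
  = 0.5000 + 0.5306 + 0.3750
  = 1.4056 bits

H(T|S) = 2.5000 - 1.4056 = 1.0944 bits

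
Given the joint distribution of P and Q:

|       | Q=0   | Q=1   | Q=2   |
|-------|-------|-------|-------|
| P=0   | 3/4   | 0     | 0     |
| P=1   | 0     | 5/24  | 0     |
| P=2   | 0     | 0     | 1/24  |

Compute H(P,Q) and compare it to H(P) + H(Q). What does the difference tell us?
Marginal P(P) (row sums):
  P(P=0) = 3/4 + 0 + 0 = 3/4
  P(P=1) = 0 + 5/24 + 0 = 5/24
  P(P=2) = 0 + 0 + 1/24 = 1/24
Marginal P(Q) (column sums):
  P(Q=0) = 3/4 + 0 + 0 = 3/4
  P(Q=1) = 0 + 5/24 + 0 = 5/24
  P(Q=2) = 0 + 0 + 1/24 = 1/24

H(P,Q) = -[(3/4)·log₂(3/4) + (5/24)·log₂(5/24) + (1/24)·log₂(1/24)]
  = 0.3113 + 0.4715 + 0.1910
  = 0.9738 bits
H(P) = -[(3/4)·log₂(3/4) + (5/24)·log₂(5/24) + (1/24)·log₂(1/24)]
  = 0.3113 + 0.4715 + 0.1910
  = 0.9738 bits
H(Q) = -[(3/4)·log₂(3/4) + (5/24)·log₂(5/24) + (1/24)·log₂(1/24)]
  = 0.3113 + 0.4715 + 0.1910
  = 0.9738 bits

H(P) + H(Q) = 0.9738 + 0.9738 = 1.9476 bits
Difference: H(P) + H(Q) - H(P,Q) = 1.9476 - 0.9738 = 0.9738 bits = I(P;Q)

The difference is the mutual information; it is positive here, so P and Q are dependent (knowing one reduces uncertainty about the other by 0.9738 bits).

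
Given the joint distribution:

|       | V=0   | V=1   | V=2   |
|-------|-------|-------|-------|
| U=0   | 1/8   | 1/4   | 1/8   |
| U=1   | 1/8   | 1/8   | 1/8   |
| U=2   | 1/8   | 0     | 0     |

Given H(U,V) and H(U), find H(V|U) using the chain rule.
From the chain rule: H(U,V) = H(U) + H(V|U)
Therefore: H(V|U) = H(U,V) - H(U)

H(U,V) = -[(1/8)·log₂(1/8) + (1/4)·log₂(1/4) + (1/8)·log₂(1/8) + (1/8)·log₂(1/8) + (1/8)·log₂(1/8) + (1/8)·log₂(1/8) + (1/8)·log₂(1/8)]
  = 0.3750 + 0.5000 + 0.3750 + 0.3750 + 0.3750 + 0.3750 + 0.3750
  = 2.7500 bits
Marginal P(U) (row sums):
  P(U=0) = 1/8 + 1/4 + 1/8 = 1/2
  P(U=1) = 1/8 + 1/8 + 1/8 = 3/8
  P(U=2) = 1/8 + 0 + 0 = 1/8
H(U) = -[(1/2)·log₂(1/2) + (3/8)·log₂(3/8) + (1/8)·log₂(1/8)]
  = 0.5000 + 0.5306 + 0.3750
  = 1.4056 bits

H(V|U) = 2.7500 - 1.4056 = 1.3444 bits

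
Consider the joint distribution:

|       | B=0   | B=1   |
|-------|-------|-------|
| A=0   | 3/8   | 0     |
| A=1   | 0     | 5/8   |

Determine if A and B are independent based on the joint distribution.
Marginal P(A) (row sums):
  P(A=0) = 3/8 + 0 = 3/8
  P(A=1) = 0 + 5/8 = 5/8
Marginal P(B) (column sums):
  P(B=0) = 3/8 + 0 = 3/8
  P(B=1) = 0 + 5/8 = 5/8

A and B are independent iff P(A=i,B=j) = P(A=i)·P(B=j) for every cell.
  P(A=0)·P(B=0) = 3/8 × 3/8 = 9/64, but P(A=0,B=0) = 3/8 ✗

No, A and B are not independent. Quantitatively, I(A;B) > 0:

H(A) = -[(3/8)·log₂(3/8) + (5/8)·log₂(5/8)]
  = 0.5306 + 0.4238
  = 0.9544 bits
H(B) = -[(3/8)·log₂(3/8) + (5/8)·log₂(5/8)]
  = 0.5306 + 0.4238
  = 0.9544 bits
H(A,B) = -[(3/8)·log₂(3/8) + (5/8)·log₂(5/8)]
  = 0.5306 + 0.4238
  = 0.9544 bits
I(A;B) = H(A) + H(B) - H(A,B) = 0.9544 + 0.9544 - 0.9544 = 0.9544 bits > 0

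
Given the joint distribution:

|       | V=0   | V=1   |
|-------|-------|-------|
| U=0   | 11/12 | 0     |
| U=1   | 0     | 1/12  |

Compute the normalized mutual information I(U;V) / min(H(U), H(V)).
Marginal P(U) (row sums):
  P(U=0) = 11/12 + 0 = 11/12
  P(U=1) = 0 + 1/12 = 1/12
Marginal P(V) (column sums):
  P(V=0) = 11/12 + 0 = 11/12
  P(V=1) = 0 + 1/12 = 1/12

H(U) = -[(11/12)·log₂(11/12) + (1/12)·log₂(1/12)]
  = 0.1151 + 0.2987
  = 0.4138 bits
H(V) = -[(11/12)·log₂(11/12) + (1/12)·log₂(1/12)]
  = 0.1151 + 0.2987
  = 0.4138 bits
H(U,V) = -[(11/12)·log₂(11/12) + (1/12)·log₂(1/12)]
  = 0.1151 + 0.2987
  = 0.4138 bits

I(U;V) = H(U) + H(V) - H(U,V)
  = 0.4138 + 0.4138 - 0.4138
  = 0.4138 bits

min(H(U), H(V)) = min(0.4138, 0.4138) = 0.4138 bits
Normalized MI = 0.4138 / 0.4138 = 1.0000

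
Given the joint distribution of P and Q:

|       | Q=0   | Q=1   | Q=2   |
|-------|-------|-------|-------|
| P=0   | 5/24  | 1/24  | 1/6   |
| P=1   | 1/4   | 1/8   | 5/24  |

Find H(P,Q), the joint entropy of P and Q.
H(P,Q) = -Σ P(P,Q) log₂ P(P,Q), summed over the non-zero cells:
H(P,Q) = -[(5/24)·log₂(5/24) + (1/24)·log₂(1/24) + (1/6)·log₂(1/6) + (1/4)·log₂(1/4) + (1/8)·log₂(1/8) + (5/24)·log₂(5/24)]
  = 0.4715 + 0.1910 + 0.4308 + 0.5000 + 0.3750 + 0.4715
  = 2.4398 bits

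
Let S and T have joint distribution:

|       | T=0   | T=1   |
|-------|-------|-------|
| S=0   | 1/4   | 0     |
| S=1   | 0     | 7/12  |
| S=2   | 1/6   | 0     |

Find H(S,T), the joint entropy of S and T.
H(S,T) = -Σ P(S,T) log₂ P(S,T), summed over the non-zero cells:
H(S,T) = -[(1/4)·log₂(1/4) + (7/12)·log₂(7/12) + (1/6)·log₂(1/6)]
  = 0.5000 + 0.4536 + 0.4308
  = 1.3844 bits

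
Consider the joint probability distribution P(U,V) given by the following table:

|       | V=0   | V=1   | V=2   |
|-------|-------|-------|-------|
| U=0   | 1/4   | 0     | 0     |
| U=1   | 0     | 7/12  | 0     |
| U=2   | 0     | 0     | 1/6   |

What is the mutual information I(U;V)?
Marginal P(U) (row sums):
  P(U=0) = 1/4 + 0 + 0 = 1/4
  P(U=1) = 0 + 7/12 + 0 = 7/12
  P(U=2) = 0 + 0 + 1/6 = 1/6
Marginal P(V) (column sums):
  P(V=0) = 1/4 + 0 + 0 = 1/4
  P(V=1) = 0 + 7/12 + 0 = 7/12
  P(V=2) = 0 + 0 + 1/6 = 1/6

H(U) = -[(1/4)·log₂(1/4) + (7/12)·log₂(7/12) + (1/6)·log₂(1/6)]
  = 0.5000 + 0.4536 + 0.4308
  = 1.3844 bits
H(V) = -[(1/4)·log₂(1/4) + (7/12)·log₂(7/12) + (1/6)·log₂(1/6)]
  = 0.5000 + 0.4536 + 0.4308
  = 1.3844 bits
H(U,V) = -[(1/4)·log₂(1/4) + (7/12)·log₂(7/12) + (1/6)·log₂(1/6)]
  = 0.5000 + 0.4536 + 0.4308
  = 1.3844 bits

I(U;V) = H(U) + H(V) - H(U,V)
  = 1.3844 + 1.3844 - 1.3844
  = 1.3844 bits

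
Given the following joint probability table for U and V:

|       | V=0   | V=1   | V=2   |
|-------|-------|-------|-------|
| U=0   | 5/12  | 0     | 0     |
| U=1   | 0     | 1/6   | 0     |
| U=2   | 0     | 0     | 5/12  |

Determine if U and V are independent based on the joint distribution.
Marginal P(U) (row sums):
  P(U=0) = 5/12 + 0 + 0 = 5/12
  P(U=1) = 0 + 1/6 + 0 = 1/6
  P(U=2) = 0 + 0 + 5/12 = 5/12
Marginal P(V) (column sums):
  P(V=0) = 5/12 + 0 + 0 = 5/12
  P(V=1) = 0 + 1/6 + 0 = 1/6
  P(V=2) = 0 + 0 + 5/12 = 5/12

U and V are independent iff P(U=i,V=j) = P(U=i)·P(V=j) for every cell.
  P(U=0)·P(V=0) = 5/12 × 5/12 = 25/144, but P(U=0,V=0) = 5/12 ✗

No, U and V are not independent. Quantitatively, I(U;V) > 0:

H(U) = -[(5/12)·log₂(5/12) + (1/6)·log₂(1/6) + (5/12)·log₂(5/12)]
  = 0.5263 + 0.4308 + 0.5263
  = 1.4834 bits
H(V) = -[(5/12)·log₂(5/12) + (1/6)·log₂(1/6) + (5/12)·log₂(5/12)]
  = 0.5263 + 0.4308 + 0.5263
  = 1.4834 bits
H(U,V) = -[(5/12)·log₂(5/12) + (1/6)·log₂(1/6) + (5/12)·log₂(5/12)]
  = 0.5263 + 0.4308 + 0.5263
  = 1.4834 bits
I(U;V) = H(U) + H(V) - H(U,V) = 1.4834 + 1.4834 - 1.4834 = 1.4834 bits > 0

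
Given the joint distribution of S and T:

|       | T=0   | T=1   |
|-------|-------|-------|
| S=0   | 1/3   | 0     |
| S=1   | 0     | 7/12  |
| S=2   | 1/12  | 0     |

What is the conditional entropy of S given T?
Marginal P(T) (column sums):
  P(T=0) = 1/3 + 0 + 1/12 = 5/12
  P(T=1) = 0 + 7/12 + 0 = 7/12

H(S|T) = -Σ P(S,T)·log₂ P(S|T), where P(S|T) = P(S,T) / P(T)
  (cells with P(S,T) = 0 contribute 0)
  (S=0,T=0): P(S|T) = (1/3)/(5/12) = 4/5;  -(1/3)·log₂(4/5) = 0.1073
  (S=1,T=1): P(S|T) = (7/12)/(7/12) = 1;  -(7/12)·log₂(1) = 0.0000
  (S=2,T=0): P(S|T) = (1/12)/(5/12) = 1/5;  -(1/12)·log₂(1/5) = 0.1935
H(S|T) = 0.1073 + 0.0000 + 0.1935
  = 0.3008 bits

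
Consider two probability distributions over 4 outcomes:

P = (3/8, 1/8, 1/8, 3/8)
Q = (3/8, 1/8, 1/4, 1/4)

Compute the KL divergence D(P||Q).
D(P||Q) = Σ P(i) log₂(P(i)/Q(i))
  i=0: (3/8) × log₂((3/8)/(3/8)) = (3/8) × log₂(1) = 0.0000
  i=1: (1/8) × log₂((1/8)/(1/8)) = (1/8) × log₂(1) = 0.0000
  i=2: (1/8) × log₂((1/8)/(1/4)) = (1/8) × log₂(1/2) = -0.1250
  i=3: (3/8) × log₂((3/8)/(1/4)) = (3/8) × log₂(3/2) = 0.2194
D(P||Q) = 0.0000 + 0.0000 - 0.1250 + 0.2194
  = 0.0944 bits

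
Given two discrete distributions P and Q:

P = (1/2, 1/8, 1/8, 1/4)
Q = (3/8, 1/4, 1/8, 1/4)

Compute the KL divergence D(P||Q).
D(P||Q) = Σ P(i) log₂(P(i)/Q(i))
  i=0: (1/2) × log₂((1/2)/(3/8)) = (1/2) × log₂(4/3) = 0.2075
  i=1: (1/8) × log₂((1/8)/(1/4)) = (1/8) × log₂(1/2) = -0.1250
  i=2: (1/8) × log₂((1/8)/(1/8)) = (1/8) × log₂(1) = 0.0000
  i=3: (1/4) × log₂((1/4)/(1/4)) = (1/4) × log₂(1) = 0.0000
D(P||Q) = 0.2075 - 0.1250 + 0.0000 + 0.0000
  = 0.0825 bits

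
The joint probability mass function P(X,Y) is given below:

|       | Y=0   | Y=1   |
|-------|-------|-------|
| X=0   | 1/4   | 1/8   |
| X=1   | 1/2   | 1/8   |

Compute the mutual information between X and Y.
Marginal P(X) (row sums):
  P(X=0) = 1/4 + 1/8 = 3/8
  P(X=1) = 1/2 + 1/8 = 5/8
Marginal P(Y) (column sums):
  P(Y=0) = 1/4 + 1/2 = 3/4
  P(Y=1) = 1/8 + 1/8 = 1/4

H(X) = -[(3/8)·log₂(3/8) + (5/8)·log₂(5/8)]
  = 0.5306 + 0.4238
  = 0.9544 bits
H(Y) = -[(3/4)·log₂(3/4) + (1/4)·log₂(1/4)]
  = 0.3113 + 0.5000
  = 0.8113 bits
H(X,Y) = -[(1/4)·log₂(1/4) + (1/8)·log₂(1/8) + (1/2)·log₂(1/2) + (1/8)·log₂(1/8)]
  = 0.5000 + 0.3750 + 0.5000 + 0.3750
  = 1.7500 bits

I(X;Y) = H(X) + H(Y) - H(X,Y)
  = 0.9544 + 0.8113 - 1.7500
  = 0.0157 bits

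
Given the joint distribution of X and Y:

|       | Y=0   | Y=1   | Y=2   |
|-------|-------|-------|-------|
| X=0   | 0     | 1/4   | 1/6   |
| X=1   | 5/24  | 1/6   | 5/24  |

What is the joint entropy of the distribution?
H(X,Y) = -Σ P(X,Y) log₂ P(X,Y), summed over the non-zero cells:
H(X,Y) = -[(1/4)·log₂(1/4) + (1/6)·log₂(1/6) + (5/24)·log₂(5/24) + (1/6)·log₂(1/6) + (5/24)·log₂(5/24)]
  = 0.5000 + 0.4308 + 0.4715 + 0.4308 + 0.4715
  = 2.3046 bits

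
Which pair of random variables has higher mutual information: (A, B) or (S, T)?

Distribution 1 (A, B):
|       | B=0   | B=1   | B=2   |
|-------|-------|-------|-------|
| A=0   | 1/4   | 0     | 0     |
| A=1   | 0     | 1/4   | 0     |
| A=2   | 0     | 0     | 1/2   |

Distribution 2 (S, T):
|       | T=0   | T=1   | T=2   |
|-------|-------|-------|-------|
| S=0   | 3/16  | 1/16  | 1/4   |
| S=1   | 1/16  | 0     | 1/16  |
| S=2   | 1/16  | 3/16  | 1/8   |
Distribution 1 (A, B):
Marginal P(A) (row sums):
  P(A=0) = 1/4 + 0 + 0 = 1/4
  P(A=1) = 0 + 1/4 + 0 = 1/4
  P(A=2) = 0 + 0 + 1/2 = 1/2
Marginal P(B) (column sums):
  P(B=0) = 1/4 + 0 + 0 = 1/4
  P(B=1) = 0 + 1/4 + 0 = 1/4
  P(B=2) = 0 + 0 + 1/2 = 1/2

H(A) = -[(1/4)·log₂(1/4) + (1/4)·log₂(1/4) + (1/2)·log₂(1/2)]
  = 0.5000 + 0.5000 + 0.5000
  = 1.5000 bits
H(B) = -[(1/4)·log₂(1/4) + (1/4)·log₂(1/4) + (1/2)·log₂(1/2)]
  = 0.5000 + 0.5000 + 0.5000
  = 1.5000 bits
H(A,B) = -[(1/4)·log₂(1/4) + (1/4)·log₂(1/4) + (1/2)·log₂(1/2)]
  = 0.5000 + 0.5000 + 0.5000
  = 1.5000 bits

I(A;B) = H(A) + H(B) - H(A,B)
  = 1.5000 + 1.5000 - 1.5000
  = 1.5000 bits

Distribution 2 (S, T):
Marginal P(S) (row sums):
  P(S=0) = 3/16 + 1/16 + 1/4 = 1/2
  P(S=1) = 1/16 + 0 + 1/16 = 1/8
  P(S=2) = 1/16 + 3/16 + 1/8 = 3/8
Marginal P(T) (column sums):
  P(T=0) = 3/16 + 1/16 + 1/16 = 5/16
  P(T=1) = 1/16 + 0 + 3/16 = 1/4
  P(T=2) = 1/4 + 1/16 + 1/8 = 7/16

H(S) = -[(1/2)·log₂(1/2) + (1/8)·log₂(1/8) + (3/8)·log₂(3/8)]
  = 0.5000 + 0.3750 + 0.5306
  = 1.4056 bits
H(T) = -[(5/16)·log₂(5/16) + (1/4)·log₂(1/4) + (7/16)·log₂(7/16)]
  = 0.5244 + 0.5000 + 0.5218
  = 1.5462 bits
H(S,T) = -[(3/16)·log₂(3/16) + (1/16)·log₂(1/16) + (1/4)·log₂(1/4) + (1/16)·log₂(1/16) + (1/16)·log₂(1/16) + (1/16)·log₂(1/16) + (3/16)·log₂(3/16) + (1/8)·log₂(1/8)]
  = 0.4528 + 0.2500 + 0.5000 + 0.2500 + 0.2500 + 0.2500 + 0.4528 + 0.3750
  = 2.7806 bits

I(S;T) = H(S) + H(T) - H(S,T)
  = 1.4056 + 1.5462 - 2.7806
  = 0.1712 bits

I(A;B) = 1.5000 bits > I(S;T) = 0.1712 bits, so (A, B) has the higher mutual information (stronger dependence).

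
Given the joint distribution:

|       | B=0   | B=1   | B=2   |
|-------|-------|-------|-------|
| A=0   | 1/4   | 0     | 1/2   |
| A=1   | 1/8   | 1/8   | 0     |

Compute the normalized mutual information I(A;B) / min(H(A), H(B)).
Marginal P(A) (row sums):
  P(A=0) = 1/4 + 0 + 1/2 = 3/4
  P(A=1) = 1/8 + 1/8 + 0 = 1/4
Marginal P(B) (column sums):
  P(B=0) = 1/4 + 1/8 = 3/8
  P(B=1) = 0 + 1/8 = 1/8
  P(B=2) = 1/2 + 0 = 1/2

H(A) = -[(3/4)·log₂(3/4) + (1/4)·log₂(1/4)]
  = 0.3113 + 0.5000
  = 0.8113 bits
H(B) = -[(3/8)·log₂(3/8) + (1/8)·log₂(1/8) + (1/2)·log₂(1/2)]
  = 0.5306 + 0.3750 + 0.5000
  = 1.4056 bits
H(A,B) = -[(1/4)·log₂(1/4) + (1/2)·log₂(1/2) + (1/8)·log₂(1/8) + (1/8)·log₂(1/8)]
  = 0.5000 + 0.5000 + 0.3750 + 0.3750
  = 1.7500 bits

I(A;B) = H(A) + H(B) - H(A,B)
  = 0.8113 + 1.4056 - 1.7500
  = 0.4669 bits

min(H(A), H(B)) = min(0.8113, 1.4056) = 0.8113 bits
Normalized MI = 0.4669 / 0.8113 = 0.5755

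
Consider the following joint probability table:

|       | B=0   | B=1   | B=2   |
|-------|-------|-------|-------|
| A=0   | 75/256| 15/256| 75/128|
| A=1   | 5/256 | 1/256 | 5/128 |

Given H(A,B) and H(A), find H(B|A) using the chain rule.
From the chain rule: H(A,B) = H(A) + H(B|A)
Therefore: H(B|A) = H(A,B) - H(A)

H(A,B) = -[(75/256)·log₂(75/256) + (15/256)·log₂(15/256) + (75/128)·log₂(75/128) + (5/256)·log₂(5/256) + (1/256)·log₂(1/256) + (5/128)·log₂(5/128)]
  = 0.5189 + 0.2398 + 0.4519 + 0.1109 + 0.0313 + 0.1827
  = 1.5355 bits
Marginal P(A) (row sums):
  P(A=0) = 75/256 + 15/256 + 75/128 = 15/16
  P(A=1) = 5/256 + 1/256 + 5/128 = 1/16
H(A) = -[(15/16)·log₂(15/16) + (1/16)·log₂(1/16)]
  = 0.0873 + 0.2500
  = 0.3373 bits

H(B|A) = 1.5355 - 0.3373 = 1.1982 bits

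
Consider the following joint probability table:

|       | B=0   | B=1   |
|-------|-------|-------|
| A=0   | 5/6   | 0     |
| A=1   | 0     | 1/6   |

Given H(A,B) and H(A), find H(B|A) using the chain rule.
From the chain rule: H(A,B) = H(A) + H(B|A)
Therefore: H(B|A) = H(A,B) - H(A)

H(A,B) = -[(5/6)·log₂(5/6) + (1/6)·log₂(1/6)]
  = 0.2192 + 0.4308
  = 0.6500 bits
Marginal P(A) (row sums):
  P(A=0) = 5/6 + 0 = 5/6
  P(A=1) = 0 + 1/6 = 1/6
H(A) = -[(5/6)·log₂(5/6) + (1/6)·log₂(1/6)]
  = 0.2192 + 0.4308
  = 0.6500 bits

H(B|A) = 0.6500 - 0.6500 = 0.0000 bits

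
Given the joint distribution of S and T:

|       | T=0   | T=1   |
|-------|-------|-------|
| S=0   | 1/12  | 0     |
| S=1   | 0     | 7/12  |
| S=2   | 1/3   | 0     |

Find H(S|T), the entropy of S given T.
Marginal P(T) (column sums):
  P(T=0) = 1/12 + 0 + 1/3 = 5/12
  P(T=1) = 0 + 7/12 + 0 = 7/12

H(S|T) = -Σ P(S,T)·log₂ P(S|T), where P(S|T) = P(S,T) / P(T)
  (cells with P(S,T) = 0 contribute 0)
  (S=0,T=0): P(S|T) = (1/12)/(5/12) = 1/5;  -(1/12)·log₂(1/5) = 0.1935
  (S=1,T=1): P(S|T) = (7/12)/(7/12) = 1;  -(7/12)·log₂(1) = 0.0000
  (S=2,T=0): P(S|T) = (1/3)/(5/12) = 4/5;  -(1/3)·log₂(4/5) = 0.1073
H(S|T) = 0.1935 + 0.0000 + 0.1073
  = 0.3008 bits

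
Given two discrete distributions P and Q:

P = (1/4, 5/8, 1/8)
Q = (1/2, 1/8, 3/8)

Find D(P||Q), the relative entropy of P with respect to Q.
D(P||Q) = Σ P(i) log₂(P(i)/Q(i))
  i=0: (1/4) × log₂((1/4)/(1/2)) = (1/4) × log₂(1/2) = -0.2500
  i=1: (5/8) × log₂((5/8)/(1/8)) = (5/8) × log₂(5) = 1.4512
  i=2: (1/8) × log₂((1/8)/(3/8)) = (1/8) × log₂(1/3) = -0.1981
D(P||Q) = -0.2500 + 1.4512 - 0.1981
  = 1.0031 bits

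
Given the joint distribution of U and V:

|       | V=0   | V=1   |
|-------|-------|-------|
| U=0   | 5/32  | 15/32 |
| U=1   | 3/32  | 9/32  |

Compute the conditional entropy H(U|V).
Marginal P(V) (column sums):
  P(V=0) = 5/32 + 3/32 = 1/4
  P(V=1) = 15/32 + 9/32 = 3/4

H(U|V) = -Σ P(U,V)·log₂ P(U|V), where P(U|V) = P(U,V) / P(V)
  (U=0,V=0): P(U|V) = (5/32)/(1/4) = 5/8;  -(5/32)·log₂(5/8) = 0.1059
  (U=0,V=1): P(U|V) = (15/32)/(3/4) = 5/8;  -(15/32)·log₂(5/8) = 0.3178
  (U=1,V=0): P(U|V) = (3/32)/(1/4) = 3/8;  -(3/32)·log₂(3/8) = 0.1327
  (U=1,V=1): P(U|V) = (9/32)/(3/4) = 3/8;  -(9/32)·log₂(3/8) = 0.3980
H(U|V) = 0.1059 + 0.3178 + 0.1327 + 0.3980
  = 0.9544 bits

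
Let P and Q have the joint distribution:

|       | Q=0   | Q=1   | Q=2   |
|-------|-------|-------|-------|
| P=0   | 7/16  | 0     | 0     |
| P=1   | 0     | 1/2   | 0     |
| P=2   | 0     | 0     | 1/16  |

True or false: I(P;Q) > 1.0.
Marginal P(P) (row sums):
  P(P=0) = 7/16 + 0 + 0 = 7/16
  P(P=1) = 0 + 1/2 + 0 = 1/2
  P(P=2) = 0 + 0 + 1/16 = 1/16
Marginal P(Q) (column sums):
  P(Q=0) = 7/16 + 0 + 0 = 7/16
  P(Q=1) = 0 + 1/2 + 0 = 1/2
  P(Q=2) = 0 + 0 + 1/16 = 1/16

H(P) = -[(7/16)·log₂(7/16) + (1/2)·log₂(1/2) + (1/16)·log₂(1/16)]
  = 0.5218 + 0.5000 + 0.2500
  = 1.2718 bits
H(Q) = -[(7/16)·log₂(7/16) + (1/2)·log₂(1/2) + (1/16)·log₂(1/16)]
  = 0.5218 + 0.5000 + 0.2500
  = 1.2718 bits
H(P,Q) = -[(7/16)·log₂(7/16) + (1/2)·log₂(1/2) + (1/16)·log₂(1/16)]
  = 0.5218 + 0.5000 + 0.2500
  = 1.2718 bits

I(P;Q) = H(P) + H(Q) - H(P,Q)
  = 1.2718 + 1.2718 - 1.2718
  = 1.2718 bits

True. I(P;Q) = 1.2718 bits, which is > 1.0 bits.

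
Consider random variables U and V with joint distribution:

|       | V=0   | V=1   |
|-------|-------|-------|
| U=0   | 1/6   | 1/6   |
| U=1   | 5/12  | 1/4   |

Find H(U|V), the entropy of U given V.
Marginal P(V) (column sums):
  P(V=0) = 1/6 + 5/12 = 7/12
  P(V=1) = 1/6 + 1/4 = 5/12

H(U|V) = -Σ P(U,V)·log₂ P(U|V), where P(U|V) = P(U,V) / P(V)
  (U=0,V=0): P(U|V) = (1/6)/(7/12) = 2/7;  -(1/6)·log₂(2/7) = 0.3012
  (U=0,V=1): P(U|V) = (1/6)/(5/12) = 2/5;  -(1/6)·log₂(2/5) = 0.2203
  (U=1,V=0): P(U|V) = (5/12)/(7/12) = 5/7;  -(5/12)·log₂(5/7) = 0.2023
  (U=1,V=1): P(U|V) = (1/4)/(5/12) = 3/5;  -(1/4)·log₂(3/5) = 0.1842
H(U|V) = 0.3012 + 0.2203 + 0.2023 + 0.1842
  = 0.9080 bits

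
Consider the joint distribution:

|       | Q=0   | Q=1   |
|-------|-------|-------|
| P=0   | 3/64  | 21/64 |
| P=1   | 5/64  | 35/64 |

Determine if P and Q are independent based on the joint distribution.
Marginal P(P) (row sums):
  P(P=0) = 3/64 + 21/64 = 3/8
  P(P=1) = 5/64 + 35/64 = 5/8
Marginal P(Q) (column sums):
  P(Q=0) = 3/64 + 5/64 = 1/8
  P(Q=1) = 21/64 + 35/64 = 7/8

P and Q are independent iff P(P=i,Q=j) = P(P=i)·P(Q=j) for every cell.
  P(P=0)·P(Q=0) = 3/8 × 1/8 = 3/64 = P(P=0,Q=0) ✓
  P(P=0)·P(Q=1) = 3/8 × 7/8 = 21/64 = P(P=0,Q=1) ✓
  P(P=1)·P(Q=0) = 5/8 × 1/8 = 5/64 = P(P=1,Q=0) ✓
  P(P=1)·P(Q=1) = 5/8 × 7/8 = 35/64 = P(P=1,Q=1) ✓

Yes, P and Q are independent: every cell factors, so I(P;Q) = 0 bits.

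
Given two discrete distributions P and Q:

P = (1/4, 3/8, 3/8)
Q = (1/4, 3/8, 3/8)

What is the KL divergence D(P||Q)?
D(P||Q) = Σ P(i) log₂(P(i)/Q(i))
  i=0: (1/4) × log₂((1/4)/(1/4)) = (1/4) × log₂(1) = 0.0000
  i=1: (3/8) × log₂((3/8)/(3/8)) = (3/8) × log₂(1) = 0.0000
  i=2: (3/8) × log₂((3/8)/(3/8)) = (3/8) × log₂(1) = 0.0000
D(P||Q) = 0.0000 + 0.0000 + 0.0000
  = 0.0000 bits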